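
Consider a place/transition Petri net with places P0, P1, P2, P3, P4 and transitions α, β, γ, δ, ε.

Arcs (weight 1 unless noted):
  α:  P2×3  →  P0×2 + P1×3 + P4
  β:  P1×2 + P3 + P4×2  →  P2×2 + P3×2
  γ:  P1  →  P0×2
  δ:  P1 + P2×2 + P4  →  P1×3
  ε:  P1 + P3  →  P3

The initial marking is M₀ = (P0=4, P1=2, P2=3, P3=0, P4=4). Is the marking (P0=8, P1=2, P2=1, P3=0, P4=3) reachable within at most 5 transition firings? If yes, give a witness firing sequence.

YES — reachable via ⟨γ, δ, γ⟩ (3 firings)

step 1: fire γ:  (P0=4, P1=2, P2=3, P3=0, P4=4) → (P0=6, P1=1, P2=3, P3=0, P4=4)
step 2: fire δ:  (P0=6, P1=1, P2=3, P3=0, P4=4) → (P0=6, P1=3, P2=1, P3=0, P4=3)
step 3: fire γ:  (P0=6, P1=3, P2=1, P3=0, P4=3) → (P0=8, P1=2, P2=1, P3=0, P4=3)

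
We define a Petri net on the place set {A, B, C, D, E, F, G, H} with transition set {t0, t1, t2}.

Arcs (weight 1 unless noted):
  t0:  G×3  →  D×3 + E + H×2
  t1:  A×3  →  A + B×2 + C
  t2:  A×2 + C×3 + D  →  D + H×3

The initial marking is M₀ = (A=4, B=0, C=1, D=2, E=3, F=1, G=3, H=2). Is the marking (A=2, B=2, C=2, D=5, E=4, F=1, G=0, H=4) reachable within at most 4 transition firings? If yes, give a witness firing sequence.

YES — reachable via ⟨t0, t1⟩ (2 firings)

step 1: fire t0:  (A=4, B=0, C=1, D=2, E=3, F=1, G=3, H=2) → (A=4, B=0, C=1, D=5, E=4, F=1, G=0, H=4)
step 2: fire t1:  (A=4, B=0, C=1, D=5, E=4, F=1, G=0, H=4) → (A=2, B=2, C=2, D=5, E=4, F=1, G=0, H=4)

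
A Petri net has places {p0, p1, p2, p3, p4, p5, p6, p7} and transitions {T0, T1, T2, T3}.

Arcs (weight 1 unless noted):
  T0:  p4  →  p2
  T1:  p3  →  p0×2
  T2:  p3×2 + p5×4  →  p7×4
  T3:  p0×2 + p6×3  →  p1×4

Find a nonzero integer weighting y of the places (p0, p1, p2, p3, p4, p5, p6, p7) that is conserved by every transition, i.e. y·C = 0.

Incidence matrix C (rows=places, cols=transitions):
       T0   T1   T2   T3
   p0   0    2    0   -2
   p1   0    0    0    4
   p2   1    0    0    0
   p3   0   -1   -2    0
   p4  -1    0    0    0
   p5   0    0   -4    0
   p6   0    0    0   -3
   p7   0    0    4    0

Candidate y = [0, 0, 1, 0, 1, 0, 0, 0]; check y·C column-wise:
  col T0: 1·1 + 1·-1 = 0
  col T1: 0·2 + 1·0 + 0·-1 + 1·0 = 0
  col T2: 1·0 + 0·-2 + 1·0 + 0·-4 + 0·4 = 0
  col T3: 0·-2 + 0·4 + 1·0 + 1·0 + 0·-3 = 0

y = (p0:0, p1:0, p2:1, p3:0, p4:1, p5:0, p6:0, p7:0)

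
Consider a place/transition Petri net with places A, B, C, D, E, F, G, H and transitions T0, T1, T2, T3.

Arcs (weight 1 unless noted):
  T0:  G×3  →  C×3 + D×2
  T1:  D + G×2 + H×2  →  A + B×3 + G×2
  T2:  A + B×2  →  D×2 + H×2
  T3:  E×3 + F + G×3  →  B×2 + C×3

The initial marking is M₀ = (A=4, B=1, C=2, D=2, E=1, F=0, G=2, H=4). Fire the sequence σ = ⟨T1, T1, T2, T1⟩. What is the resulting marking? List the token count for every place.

step 1: fire T1:  (A=4, B=1, C=2, D=2, E=1, F=0, G=2, H=4) → (A=5, B=4, C=2, D=1, E=1, F=0, G=2, H=2)
step 2: fire T1:  (A=5, B=4, C=2, D=1, E=1, F=0, G=2, H=2) → (A=6, B=7, C=2, D=0, E=1, F=0, G=2, H=0)
step 3: fire T2:  (A=6, B=7, C=2, D=0, E=1, F=0, G=2, H=0) → (A=5, B=5, C=2, D=2, E=1, F=0, G=2, H=2)
step 4: fire T1:  (A=5, B=5, C=2, D=2, E=1, F=0, G=2, H=2) → (A=6, B=8, C=2, D=1, E=1, F=0, G=2, H=0)

(A=6, B=8, C=2, D=1, E=1, F=0, G=2, H=0)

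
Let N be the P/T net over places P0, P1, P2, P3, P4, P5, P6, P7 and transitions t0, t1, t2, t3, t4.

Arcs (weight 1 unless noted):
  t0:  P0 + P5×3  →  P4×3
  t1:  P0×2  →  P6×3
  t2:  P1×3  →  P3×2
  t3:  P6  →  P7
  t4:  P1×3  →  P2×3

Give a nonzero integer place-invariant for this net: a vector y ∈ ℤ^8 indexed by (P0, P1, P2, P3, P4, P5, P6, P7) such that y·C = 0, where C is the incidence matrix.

y = (P0:0, P1:2, P2:2, P3:3, P4:0, P5:0, P6:0, P7:0)

Incidence matrix C (rows=places, cols=transitions):
       t0   t1   t2   t3   t4
   P0  -1   -2    0    0    0
   P1   0    0   -3    0   -3
   P2   0    0    0    0    3
   P3   0    0    2    0    0
   P4   3    0    0    0    0
   P5  -3    0    0    0    0
   P6   0    3    0   -1    0
   P7   0    0    0    1    0

Candidate y = [0, 2, 2, 3, 0, 0, 0, 0]; check y·C column-wise:
  col t0: 0·-1 + 2·0 + 2·0 + 3·0 + 0·3 + 0·-3 = 0
  col t1: 0·-2 + 2·0 + 2·0 + 3·0 + 0·3 = 0
  col t2: 2·-3 + 2·0 + 3·2 = 0
  col t3: 2·0 + 2·0 + 3·0 + 0·-1 + 0·1 = 0
  col t4: 2·-3 + 2·3 + 3·0 = 0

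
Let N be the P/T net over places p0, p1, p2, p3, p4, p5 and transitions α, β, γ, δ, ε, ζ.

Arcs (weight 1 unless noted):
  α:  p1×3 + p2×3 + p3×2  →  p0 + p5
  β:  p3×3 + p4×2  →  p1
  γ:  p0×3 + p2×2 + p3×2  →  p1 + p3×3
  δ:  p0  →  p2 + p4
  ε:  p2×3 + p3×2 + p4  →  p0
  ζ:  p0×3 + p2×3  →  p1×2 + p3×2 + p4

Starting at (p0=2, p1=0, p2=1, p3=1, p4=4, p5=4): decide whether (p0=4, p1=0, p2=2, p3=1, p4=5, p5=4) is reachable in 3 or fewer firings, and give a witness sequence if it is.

NO — not reachable within 3 firings

depth 0: 1 marking
depth 1: 2 markings reached so far
depth 2: 3 markings reached so far
depth 3: 3 markings reached so far
(frontier empty at depth 3; search complete)
target is not among the 3 markings reachable within 3 steps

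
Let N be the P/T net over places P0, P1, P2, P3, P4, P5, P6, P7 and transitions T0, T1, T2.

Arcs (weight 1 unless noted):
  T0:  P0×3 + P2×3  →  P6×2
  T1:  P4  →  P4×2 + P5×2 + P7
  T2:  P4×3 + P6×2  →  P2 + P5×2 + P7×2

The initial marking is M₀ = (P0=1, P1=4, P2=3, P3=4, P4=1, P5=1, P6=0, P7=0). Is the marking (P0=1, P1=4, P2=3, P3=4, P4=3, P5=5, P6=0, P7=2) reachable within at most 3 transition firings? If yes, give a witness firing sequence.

YES — reachable via ⟨T1, T1⟩ (2 firings)

step 1: fire T1:  (P0=1, P1=4, P2=3, P3=4, P4=1, P5=1, P6=0, P7=0) → (P0=1, P1=4, P2=3, P3=4, P4=2, P5=3, P6=0, P7=1)
step 2: fire T1:  (P0=1, P1=4, P2=3, P3=4, P4=2, P5=3, P6=0, P7=1) → (P0=1, P1=4, P2=3, P3=4, P4=3, P5=5, P6=0, P7=2)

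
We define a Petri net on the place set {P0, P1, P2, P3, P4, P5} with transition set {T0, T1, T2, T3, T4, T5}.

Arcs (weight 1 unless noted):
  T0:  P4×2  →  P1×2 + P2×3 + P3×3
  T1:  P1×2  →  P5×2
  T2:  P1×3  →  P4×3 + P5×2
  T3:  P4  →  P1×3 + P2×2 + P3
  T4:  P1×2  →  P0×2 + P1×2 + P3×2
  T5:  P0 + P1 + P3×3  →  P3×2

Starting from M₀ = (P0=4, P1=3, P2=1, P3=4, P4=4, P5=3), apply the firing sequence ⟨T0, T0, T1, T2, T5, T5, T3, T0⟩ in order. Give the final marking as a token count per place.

(P0=2, P1=5, P2=12, P3=12, P4=0, P5=7)

step 1: fire T0:  (P0=4, P1=3, P2=1, P3=4, P4=4, P5=3) → (P0=4, P1=5, P2=4, P3=7, P4=2, P5=3)
step 2: fire T0:  (P0=4, P1=5, P2=4, P3=7, P4=2, P5=3) → (P0=4, P1=7, P2=7, P3=10, P4=0, P5=3)
step 3: fire T1:  (P0=4, P1=7, P2=7, P3=10, P4=0, P5=3) → (P0=4, P1=5, P2=7, P3=10, P4=0, P5=5)
step 4: fire T2:  (P0=4, P1=5, P2=7, P3=10, P4=0, P5=5) → (P0=4, P1=2, P2=7, P3=10, P4=3, P5=7)
step 5: fire T5:  (P0=4, P1=2, P2=7, P3=10, P4=3, P5=7) → (P0=3, P1=1, P2=7, P3=9, P4=3, P5=7)
step 6: fire T5:  (P0=3, P1=1, P2=7, P3=9, P4=3, P5=7) → (P0=2, P1=0, P2=7, P3=8, P4=3, P5=7)
step 7: fire T3:  (P0=2, P1=0, P2=7, P3=8, P4=3, P5=7) → (P0=2, P1=3, P2=9, P3=9, P4=2, P5=7)
step 8: fire T0:  (P0=2, P1=3, P2=9, P3=9, P4=2, P5=7) → (P0=2, P1=5, P2=12, P3=12, P4=0, P5=7)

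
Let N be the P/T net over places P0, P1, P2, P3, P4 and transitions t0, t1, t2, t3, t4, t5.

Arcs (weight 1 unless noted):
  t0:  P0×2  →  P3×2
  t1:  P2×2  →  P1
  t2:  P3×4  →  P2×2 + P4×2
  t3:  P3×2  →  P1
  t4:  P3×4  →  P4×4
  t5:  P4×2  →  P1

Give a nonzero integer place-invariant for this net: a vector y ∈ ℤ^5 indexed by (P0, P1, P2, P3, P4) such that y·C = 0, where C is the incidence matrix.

Incidence matrix C (rows=places, cols=transitions):
       t0   t1   t2   t3   t4   t5
   P0  -2    0    0    0    0    0
   P1   0    1    0    1    0    1
   P2   0   -2    2    0    0    0
   P3   2    0   -4   -2   -4    0
   P4   0    0    2    0    4   -2

Candidate y = [1, 2, 1, 1, 1]; check y·C column-wise:
  col t0: 1·-2 + 2·0 + 1·0 + 1·2 + 1·0 = 0
  col t1: 1·0 + 2·1 + 1·-2 + 1·0 + 1·0 = 0
  col t2: 1·0 + 2·0 + 1·2 + 1·-4 + 1·2 = 0
  col t3: 1·0 + 2·1 + 1·0 + 1·-2 + 1·0 = 0
  col t4: 1·0 + 2·0 + 1·0 + 1·-4 + 1·4 = 0
  col t5: 1·0 + 2·1 + 1·0 + 1·0 + 1·-2 = 0

y = (P0:1, P1:2, P2:1, P3:1, P4:1)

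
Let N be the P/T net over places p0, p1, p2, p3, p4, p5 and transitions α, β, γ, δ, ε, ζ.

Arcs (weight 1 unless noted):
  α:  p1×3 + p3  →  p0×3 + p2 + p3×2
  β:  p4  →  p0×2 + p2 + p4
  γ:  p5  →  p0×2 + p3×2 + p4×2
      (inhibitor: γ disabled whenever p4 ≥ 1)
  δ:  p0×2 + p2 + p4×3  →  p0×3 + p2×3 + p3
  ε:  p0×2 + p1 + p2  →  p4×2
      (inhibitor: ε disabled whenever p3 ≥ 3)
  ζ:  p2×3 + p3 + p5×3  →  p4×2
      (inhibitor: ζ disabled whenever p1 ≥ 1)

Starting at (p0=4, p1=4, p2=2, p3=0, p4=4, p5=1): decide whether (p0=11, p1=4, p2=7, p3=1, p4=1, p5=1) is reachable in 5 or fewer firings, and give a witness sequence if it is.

step 1: fire β:  (p0=4, p1=4, p2=2, p3=0, p4=4, p5=1) → (p0=6, p1=4, p2=3, p3=0, p4=4, p5=1)
step 2: fire β:  (p0=6, p1=4, p2=3, p3=0, p4=4, p5=1) → (p0=8, p1=4, p2=4, p3=0, p4=4, p5=1)
step 3: fire β:  (p0=8, p1=4, p2=4, p3=0, p4=4, p5=1) → (p0=10, p1=4, p2=5, p3=0, p4=4, p5=1)
step 4: fire δ:  (p0=10, p1=4, p2=5, p3=0, p4=4, p5=1) → (p0=11, p1=4, p2=7, p3=1, p4=1, p5=1)

YES — reachable via ⟨β, β, β, δ⟩ (4 firings)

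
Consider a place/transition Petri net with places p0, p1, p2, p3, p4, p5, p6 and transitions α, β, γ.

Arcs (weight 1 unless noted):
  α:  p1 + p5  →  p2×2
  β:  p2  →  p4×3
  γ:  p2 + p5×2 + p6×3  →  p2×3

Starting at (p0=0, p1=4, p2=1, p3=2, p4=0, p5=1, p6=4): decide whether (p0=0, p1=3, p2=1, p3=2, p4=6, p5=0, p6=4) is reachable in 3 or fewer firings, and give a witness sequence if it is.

step 1: fire α:  (p0=0, p1=4, p2=1, p3=2, p4=0, p5=1, p6=4) → (p0=0, p1=3, p2=3, p3=2, p4=0, p5=0, p6=4)
step 2: fire β:  (p0=0, p1=3, p2=3, p3=2, p4=0, p5=0, p6=4) → (p0=0, p1=3, p2=2, p3=2, p4=3, p5=0, p6=4)
step 3: fire β:  (p0=0, p1=3, p2=2, p3=2, p4=3, p5=0, p6=4) → (p0=0, p1=3, p2=1, p3=2, p4=6, p5=0, p6=4)

YES — reachable via ⟨α, β, β⟩ (3 firings)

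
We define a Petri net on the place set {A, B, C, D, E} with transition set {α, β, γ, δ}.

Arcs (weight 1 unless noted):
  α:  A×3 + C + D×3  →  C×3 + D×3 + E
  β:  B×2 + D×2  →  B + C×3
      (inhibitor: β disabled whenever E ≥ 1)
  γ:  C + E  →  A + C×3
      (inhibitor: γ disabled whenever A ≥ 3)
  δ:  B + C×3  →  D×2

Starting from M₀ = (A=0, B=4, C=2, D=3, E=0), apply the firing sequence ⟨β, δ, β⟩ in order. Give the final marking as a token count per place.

(A=0, B=1, C=5, D=1, E=0)

step 1: fire β:  (A=0, B=4, C=2, D=3, E=0) → (A=0, B=3, C=5, D=1, E=0)
step 2: fire δ:  (A=0, B=3, C=5, D=1, E=0) → (A=0, B=2, C=2, D=3, E=0)
step 3: fire β:  (A=0, B=2, C=2, D=3, E=0) → (A=0, B=1, C=5, D=1, E=0)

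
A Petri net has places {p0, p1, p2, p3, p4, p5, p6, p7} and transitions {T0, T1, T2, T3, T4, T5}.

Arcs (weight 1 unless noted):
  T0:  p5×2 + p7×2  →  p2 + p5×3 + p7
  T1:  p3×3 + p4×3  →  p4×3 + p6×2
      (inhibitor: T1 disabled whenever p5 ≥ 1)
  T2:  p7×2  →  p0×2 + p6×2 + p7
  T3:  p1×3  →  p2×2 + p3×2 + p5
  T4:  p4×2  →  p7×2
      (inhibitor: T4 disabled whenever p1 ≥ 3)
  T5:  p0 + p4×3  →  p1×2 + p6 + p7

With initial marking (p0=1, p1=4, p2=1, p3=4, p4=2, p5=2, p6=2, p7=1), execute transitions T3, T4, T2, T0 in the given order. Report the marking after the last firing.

step 1: fire T3:  (p0=1, p1=4, p2=1, p3=4, p4=2, p5=2, p6=2, p7=1) → (p0=1, p1=1, p2=3, p3=6, p4=2, p5=3, p6=2, p7=1)
step 2: fire T4:  (p0=1, p1=1, p2=3, p3=6, p4=2, p5=3, p6=2, p7=1) → (p0=1, p1=1, p2=3, p3=6, p4=0, p5=3, p6=2, p7=3)
step 3: fire T2:  (p0=1, p1=1, p2=3, p3=6, p4=0, p5=3, p6=2, p7=3) → (p0=3, p1=1, p2=3, p3=6, p4=0, p5=3, p6=4, p7=2)
step 4: fire T0:  (p0=3, p1=1, p2=3, p3=6, p4=0, p5=3, p6=4, p7=2) → (p0=3, p1=1, p2=4, p3=6, p4=0, p5=4, p6=4, p7=1)

(p0=3, p1=1, p2=4, p3=6, p4=0, p5=4, p6=4, p7=1)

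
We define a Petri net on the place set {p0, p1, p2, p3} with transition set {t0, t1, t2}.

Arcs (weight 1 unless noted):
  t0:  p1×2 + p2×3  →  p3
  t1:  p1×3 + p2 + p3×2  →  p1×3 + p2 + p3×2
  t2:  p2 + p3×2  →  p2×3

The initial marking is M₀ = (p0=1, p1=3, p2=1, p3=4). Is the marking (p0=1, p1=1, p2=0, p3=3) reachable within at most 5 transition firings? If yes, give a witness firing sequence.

step 1: fire t2:  (p0=1, p1=3, p2=1, p3=4) → (p0=1, p1=3, p2=3, p3=2)
step 2: fire t0:  (p0=1, p1=3, p2=3, p3=2) → (p0=1, p1=1, p2=0, p3=3)

YES — reachable via ⟨t2, t0⟩ (2 firings)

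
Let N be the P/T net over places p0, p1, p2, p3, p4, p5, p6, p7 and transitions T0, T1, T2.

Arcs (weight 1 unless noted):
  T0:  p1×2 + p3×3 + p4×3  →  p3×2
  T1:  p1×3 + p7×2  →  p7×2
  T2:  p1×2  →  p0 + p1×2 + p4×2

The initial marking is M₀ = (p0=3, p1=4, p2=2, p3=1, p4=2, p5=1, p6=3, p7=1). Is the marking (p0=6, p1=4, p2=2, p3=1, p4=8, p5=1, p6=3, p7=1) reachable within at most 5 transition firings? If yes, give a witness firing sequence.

YES — reachable via ⟨T2, T2, T2⟩ (3 firings)

step 1: fire T2:  (p0=3, p1=4, p2=2, p3=1, p4=2, p5=1, p6=3, p7=1) → (p0=4, p1=4, p2=2, p3=1, p4=4, p5=1, p6=3, p7=1)
step 2: fire T2:  (p0=4, p1=4, p2=2, p3=1, p4=4, p5=1, p6=3, p7=1) → (p0=5, p1=4, p2=2, p3=1, p4=6, p5=1, p6=3, p7=1)
step 3: fire T2:  (p0=5, p1=4, p2=2, p3=1, p4=6, p5=1, p6=3, p7=1) → (p0=6, p1=4, p2=2, p3=1, p4=8, p5=1, p6=3, p7=1)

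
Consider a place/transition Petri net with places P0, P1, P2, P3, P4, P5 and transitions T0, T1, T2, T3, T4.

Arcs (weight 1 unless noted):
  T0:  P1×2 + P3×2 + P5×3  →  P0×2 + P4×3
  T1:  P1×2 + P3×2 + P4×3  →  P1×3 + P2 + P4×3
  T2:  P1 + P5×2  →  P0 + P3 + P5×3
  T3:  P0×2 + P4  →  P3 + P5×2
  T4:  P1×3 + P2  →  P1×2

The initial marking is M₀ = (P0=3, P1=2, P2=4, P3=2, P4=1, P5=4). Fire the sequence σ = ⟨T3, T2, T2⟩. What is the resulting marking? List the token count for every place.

step 1: fire T3:  (P0=3, P1=2, P2=4, P3=2, P4=1, P5=4) → (P0=1, P1=2, P2=4, P3=3, P4=0, P5=6)
step 2: fire T2:  (P0=1, P1=2, P2=4, P3=3, P4=0, P5=6) → (P0=2, P1=1, P2=4, P3=4, P4=0, P5=7)
step 3: fire T2:  (P0=2, P1=1, P2=4, P3=4, P4=0, P5=7) → (P0=3, P1=0, P2=4, P3=5, P4=0, P5=8)

(P0=3, P1=0, P2=4, P3=5, P4=0, P5=8)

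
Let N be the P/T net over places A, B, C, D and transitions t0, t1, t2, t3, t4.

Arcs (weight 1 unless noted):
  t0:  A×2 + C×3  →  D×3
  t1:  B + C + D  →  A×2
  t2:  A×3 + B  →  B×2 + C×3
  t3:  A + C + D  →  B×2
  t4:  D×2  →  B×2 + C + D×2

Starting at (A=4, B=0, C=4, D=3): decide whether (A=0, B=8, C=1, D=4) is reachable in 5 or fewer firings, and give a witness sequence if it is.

YES — reachable via ⟨t0, t3, t4, t3, t4⟩ (5 firings)

step 1: fire t0:  (A=4, B=0, C=4, D=3) → (A=2, B=0, C=1, D=6)
step 2: fire t3:  (A=2, B=0, C=1, D=6) → (A=1, B=2, C=0, D=5)
step 3: fire t4:  (A=1, B=2, C=0, D=5) → (A=1, B=4, C=1, D=5)
step 4: fire t3:  (A=1, B=4, C=1, D=5) → (A=0, B=6, C=0, D=4)
step 5: fire t4:  (A=0, B=6, C=0, D=4) → (A=0, B=8, C=1, D=4)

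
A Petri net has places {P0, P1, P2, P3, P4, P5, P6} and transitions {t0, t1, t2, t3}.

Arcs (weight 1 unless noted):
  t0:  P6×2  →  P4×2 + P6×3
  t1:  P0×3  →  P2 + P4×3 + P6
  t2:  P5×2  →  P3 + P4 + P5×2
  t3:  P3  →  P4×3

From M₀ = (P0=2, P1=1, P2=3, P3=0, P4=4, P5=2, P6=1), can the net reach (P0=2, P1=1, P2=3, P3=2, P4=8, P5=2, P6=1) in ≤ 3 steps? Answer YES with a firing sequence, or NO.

depth 0: 1 marking
depth 1: 2 markings reached so far
depth 2: 4 markings reached so far
depth 3: 6 markings reached so far
target is not among the 6 markings reachable within 3 steps

NO — not reachable within 3 firings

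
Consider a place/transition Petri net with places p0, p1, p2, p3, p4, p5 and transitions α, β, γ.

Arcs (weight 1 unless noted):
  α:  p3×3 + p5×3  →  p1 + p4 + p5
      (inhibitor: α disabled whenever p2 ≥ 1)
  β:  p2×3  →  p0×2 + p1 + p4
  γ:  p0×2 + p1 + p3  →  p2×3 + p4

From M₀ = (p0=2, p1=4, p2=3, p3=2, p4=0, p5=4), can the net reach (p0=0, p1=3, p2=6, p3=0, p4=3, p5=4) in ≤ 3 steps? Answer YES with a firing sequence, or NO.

YES — reachable via ⟨β, γ, γ⟩ (3 firings)

step 1: fire β:  (p0=2, p1=4, p2=3, p3=2, p4=0, p5=4) → (p0=4, p1=5, p2=0, p3=2, p4=1, p5=4)
step 2: fire γ:  (p0=4, p1=5, p2=0, p3=2, p4=1, p5=4) → (p0=2, p1=4, p2=3, p3=1, p4=2, p5=4)
step 3: fire γ:  (p0=2, p1=4, p2=3, p3=1, p4=2, p5=4) → (p0=0, p1=3, p2=6, p3=0, p4=3, p5=4)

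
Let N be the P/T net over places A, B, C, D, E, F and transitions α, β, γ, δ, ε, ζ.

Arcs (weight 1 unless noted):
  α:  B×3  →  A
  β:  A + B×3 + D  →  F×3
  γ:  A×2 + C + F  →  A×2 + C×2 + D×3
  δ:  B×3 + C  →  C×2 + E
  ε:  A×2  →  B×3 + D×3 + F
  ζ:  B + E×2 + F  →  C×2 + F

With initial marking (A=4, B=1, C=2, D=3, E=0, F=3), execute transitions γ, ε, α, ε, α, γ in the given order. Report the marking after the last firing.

(A=2, B=1, C=4, D=15, E=0, F=3)

step 1: fire γ:  (A=4, B=1, C=2, D=3, E=0, F=3) → (A=4, B=1, C=3, D=6, E=0, F=2)
step 2: fire ε:  (A=4, B=1, C=3, D=6, E=0, F=2) → (A=2, B=4, C=3, D=9, E=0, F=3)
step 3: fire α:  (A=2, B=4, C=3, D=9, E=0, F=3) → (A=3, B=1, C=3, D=9, E=0, F=3)
step 4: fire ε:  (A=3, B=1, C=3, D=9, E=0, F=3) → (A=1, B=4, C=3, D=12, E=0, F=4)
step 5: fire α:  (A=1, B=4, C=3, D=12, E=0, F=4) → (A=2, B=1, C=3, D=12, E=0, F=4)
step 6: fire γ:  (A=2, B=1, C=3, D=12, E=0, F=4) → (A=2, B=1, C=4, D=15, E=0, F=3)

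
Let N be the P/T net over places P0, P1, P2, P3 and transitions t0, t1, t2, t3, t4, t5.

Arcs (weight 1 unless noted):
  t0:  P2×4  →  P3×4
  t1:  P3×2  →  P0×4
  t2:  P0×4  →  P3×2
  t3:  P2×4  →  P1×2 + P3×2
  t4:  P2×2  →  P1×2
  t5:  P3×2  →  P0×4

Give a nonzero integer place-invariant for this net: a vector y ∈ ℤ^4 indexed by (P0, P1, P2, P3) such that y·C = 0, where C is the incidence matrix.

y = (P0:1, P1:2, P2:2, P3:2)

Incidence matrix C (rows=places, cols=transitions):
       t0   t1   t2   t3   t4   t5
   P0   0    4   -4    0    0    4
   P1   0    0    0    2    2    0
   P2  -4    0    0   -4   -2    0
   P3   4   -2    2    2    0   -2

Candidate y = [1, 2, 2, 2]; check y·C column-wise:
  col t0: 1·0 + 2·0 + 2·-4 + 2·4 = 0
  col t1: 1·4 + 2·0 + 2·0 + 2·-2 = 0
  col t2: 1·-4 + 2·0 + 2·0 + 2·2 = 0
  col t3: 1·0 + 2·2 + 2·-4 + 2·2 = 0
  col t4: 1·0 + 2·2 + 2·-2 + 2·0 = 0
  col t5: 1·4 + 2·0 + 2·0 + 2·-2 = 0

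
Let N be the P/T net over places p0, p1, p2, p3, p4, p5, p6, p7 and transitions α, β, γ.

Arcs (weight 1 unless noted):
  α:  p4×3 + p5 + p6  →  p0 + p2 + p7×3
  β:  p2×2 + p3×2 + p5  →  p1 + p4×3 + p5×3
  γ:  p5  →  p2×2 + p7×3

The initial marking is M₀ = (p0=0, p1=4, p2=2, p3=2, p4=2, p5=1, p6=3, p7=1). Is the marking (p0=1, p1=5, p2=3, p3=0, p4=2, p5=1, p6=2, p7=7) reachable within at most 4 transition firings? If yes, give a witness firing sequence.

step 1: fire β:  (p0=0, p1=4, p2=2, p3=2, p4=2, p5=1, p6=3, p7=1) → (p0=0, p1=5, p2=0, p3=0, p4=5, p5=3, p6=3, p7=1)
step 2: fire α:  (p0=0, p1=5, p2=0, p3=0, p4=5, p5=3, p6=3, p7=1) → (p0=1, p1=5, p2=1, p3=0, p4=2, p5=2, p6=2, p7=4)
step 3: fire γ:  (p0=1, p1=5, p2=1, p3=0, p4=2, p5=2, p6=2, p7=4) → (p0=1, p1=5, p2=3, p3=0, p4=2, p5=1, p6=2, p7=7)

YES — reachable via ⟨β, α, γ⟩ (3 firings)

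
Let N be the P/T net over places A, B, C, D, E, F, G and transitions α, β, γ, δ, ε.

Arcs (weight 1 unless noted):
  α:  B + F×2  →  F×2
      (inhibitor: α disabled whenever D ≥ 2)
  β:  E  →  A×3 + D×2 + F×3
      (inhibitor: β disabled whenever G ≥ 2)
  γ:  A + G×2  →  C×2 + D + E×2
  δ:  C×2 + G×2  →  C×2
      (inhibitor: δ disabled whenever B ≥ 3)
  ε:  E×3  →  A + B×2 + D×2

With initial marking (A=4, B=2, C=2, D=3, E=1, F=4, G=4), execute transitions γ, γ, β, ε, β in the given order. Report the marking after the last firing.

step 1: fire γ:  (A=4, B=2, C=2, D=3, E=1, F=4, G=4) → (A=3, B=2, C=4, D=4, E=3, F=4, G=2)
step 2: fire γ:  (A=3, B=2, C=4, D=4, E=3, F=4, G=2) → (A=2, B=2, C=6, D=5, E=5, F=4, G=0)
step 3: fire β:  (A=2, B=2, C=6, D=5, E=5, F=4, G=0) → (A=5, B=2, C=6, D=7, E=4, F=7, G=0)
step 4: fire ε:  (A=5, B=2, C=6, D=7, E=4, F=7, G=0) → (A=6, B=4, C=6, D=9, E=1, F=7, G=0)
step 5: fire β:  (A=6, B=4, C=6, D=9, E=1, F=7, G=0) → (A=9, B=4, C=6, D=11, E=0, F=10, G=0)

(A=9, B=4, C=6, D=11, E=0, F=10, G=0)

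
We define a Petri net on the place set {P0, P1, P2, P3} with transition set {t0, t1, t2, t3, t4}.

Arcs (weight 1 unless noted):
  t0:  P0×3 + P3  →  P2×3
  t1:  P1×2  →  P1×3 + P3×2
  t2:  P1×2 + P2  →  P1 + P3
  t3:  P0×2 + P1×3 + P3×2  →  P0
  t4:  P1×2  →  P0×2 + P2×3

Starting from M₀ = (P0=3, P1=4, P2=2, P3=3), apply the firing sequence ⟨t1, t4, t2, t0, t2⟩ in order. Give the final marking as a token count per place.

(P0=2, P1=1, P2=6, P3=6)

step 1: fire t1:  (P0=3, P1=4, P2=2, P3=3) → (P0=3, P1=5, P2=2, P3=5)
step 2: fire t4:  (P0=3, P1=5, P2=2, P3=5) → (P0=5, P1=3, P2=5, P3=5)
step 3: fire t2:  (P0=5, P1=3, P2=5, P3=5) → (P0=5, P1=2, P2=4, P3=6)
step 4: fire t0:  (P0=5, P1=2, P2=4, P3=6) → (P0=2, P1=2, P2=7, P3=5)
step 5: fire t2:  (P0=2, P1=2, P2=7, P3=5) → (P0=2, P1=1, P2=6, P3=6)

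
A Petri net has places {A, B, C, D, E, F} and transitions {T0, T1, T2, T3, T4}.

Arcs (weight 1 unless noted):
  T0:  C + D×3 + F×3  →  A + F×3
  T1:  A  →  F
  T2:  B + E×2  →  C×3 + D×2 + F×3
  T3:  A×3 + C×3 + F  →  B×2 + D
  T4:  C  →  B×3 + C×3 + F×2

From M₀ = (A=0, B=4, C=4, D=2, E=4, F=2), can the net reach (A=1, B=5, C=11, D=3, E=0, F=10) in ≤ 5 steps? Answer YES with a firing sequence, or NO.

YES — reachable via ⟨T2, T0, T2, T4⟩ (4 firings)

step 1: fire T2:  (A=0, B=4, C=4, D=2, E=4, F=2) → (A=0, B=3, C=7, D=4, E=2, F=5)
step 2: fire T0:  (A=0, B=3, C=7, D=4, E=2, F=5) → (A=1, B=3, C=6, D=1, E=2, F=5)
step 3: fire T2:  (A=1, B=3, C=6, D=1, E=2, F=5) → (A=1, B=2, C=9, D=3, E=0, F=8)
step 4: fire T4:  (A=1, B=2, C=9, D=3, E=0, F=8) → (A=1, B=5, C=11, D=3, E=0, F=10)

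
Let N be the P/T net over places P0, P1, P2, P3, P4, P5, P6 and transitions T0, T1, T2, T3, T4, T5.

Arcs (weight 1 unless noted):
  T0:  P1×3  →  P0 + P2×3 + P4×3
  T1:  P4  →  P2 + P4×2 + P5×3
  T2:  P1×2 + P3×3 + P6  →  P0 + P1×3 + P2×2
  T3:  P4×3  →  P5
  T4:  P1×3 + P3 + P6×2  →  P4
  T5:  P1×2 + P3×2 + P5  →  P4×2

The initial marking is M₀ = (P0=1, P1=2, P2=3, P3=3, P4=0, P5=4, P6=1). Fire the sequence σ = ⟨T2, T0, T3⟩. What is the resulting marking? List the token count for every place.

(P0=3, P1=0, P2=8, P3=0, P4=0, P5=5, P6=0)

step 1: fire T2:  (P0=1, P1=2, P2=3, P3=3, P4=0, P5=4, P6=1) → (P0=2, P1=3, P2=5, P3=0, P4=0, P5=4, P6=0)
step 2: fire T0:  (P0=2, P1=3, P2=5, P3=0, P4=0, P5=4, P6=0) → (P0=3, P1=0, P2=8, P3=0, P4=3, P5=4, P6=0)
step 3: fire T3:  (P0=3, P1=0, P2=8, P3=0, P4=3, P5=4, P6=0) → (P0=3, P1=0, P2=8, P3=0, P4=0, P5=5, P6=0)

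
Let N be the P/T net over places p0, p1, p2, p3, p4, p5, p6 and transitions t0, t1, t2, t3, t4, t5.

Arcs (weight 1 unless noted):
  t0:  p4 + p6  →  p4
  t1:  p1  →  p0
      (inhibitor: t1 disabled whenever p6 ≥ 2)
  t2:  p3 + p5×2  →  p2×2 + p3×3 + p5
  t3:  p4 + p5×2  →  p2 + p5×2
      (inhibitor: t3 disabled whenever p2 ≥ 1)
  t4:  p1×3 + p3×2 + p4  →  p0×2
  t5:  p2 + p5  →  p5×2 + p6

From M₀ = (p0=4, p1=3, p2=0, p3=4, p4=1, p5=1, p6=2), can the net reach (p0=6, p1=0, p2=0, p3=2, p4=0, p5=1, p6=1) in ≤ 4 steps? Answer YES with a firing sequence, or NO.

step 1: fire t0:  (p0=4, p1=3, p2=0, p3=4, p4=1, p5=1, p6=2) → (p0=4, p1=3, p2=0, p3=4, p4=1, p5=1, p6=1)
step 2: fire t4:  (p0=4, p1=3, p2=0, p3=4, p4=1, p5=1, p6=1) → (p0=6, p1=0, p2=0, p3=2, p4=0, p5=1, p6=1)

YES — reachable via ⟨t0, t4⟩ (2 firings)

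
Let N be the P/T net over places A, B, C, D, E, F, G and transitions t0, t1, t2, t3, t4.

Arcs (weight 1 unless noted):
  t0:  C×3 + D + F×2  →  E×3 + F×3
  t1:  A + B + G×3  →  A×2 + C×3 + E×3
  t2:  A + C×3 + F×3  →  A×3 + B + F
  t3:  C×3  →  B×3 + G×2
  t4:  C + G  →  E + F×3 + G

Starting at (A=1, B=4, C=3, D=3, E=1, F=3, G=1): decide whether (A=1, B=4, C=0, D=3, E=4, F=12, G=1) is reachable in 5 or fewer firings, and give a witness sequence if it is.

step 1: fire t4:  (A=1, B=4, C=3, D=3, E=1, F=3, G=1) → (A=1, B=4, C=2, D=3, E=2, F=6, G=1)
step 2: fire t4:  (A=1, B=4, C=2, D=3, E=2, F=6, G=1) → (A=1, B=4, C=1, D=3, E=3, F=9, G=1)
step 3: fire t4:  (A=1, B=4, C=1, D=3, E=3, F=9, G=1) → (A=1, B=4, C=0, D=3, E=4, F=12, G=1)

YES — reachable via ⟨t4, t4, t4⟩ (3 firings)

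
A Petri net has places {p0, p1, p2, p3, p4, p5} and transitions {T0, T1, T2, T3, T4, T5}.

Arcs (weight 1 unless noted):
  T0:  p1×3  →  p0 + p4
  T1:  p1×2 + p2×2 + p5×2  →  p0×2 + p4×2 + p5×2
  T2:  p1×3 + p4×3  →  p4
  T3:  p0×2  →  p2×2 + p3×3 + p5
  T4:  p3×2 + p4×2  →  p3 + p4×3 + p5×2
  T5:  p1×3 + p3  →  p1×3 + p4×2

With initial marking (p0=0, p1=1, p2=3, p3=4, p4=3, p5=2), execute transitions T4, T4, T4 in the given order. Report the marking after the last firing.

step 1: fire T4:  (p0=0, p1=1, p2=3, p3=4, p4=3, p5=2) → (p0=0, p1=1, p2=3, p3=3, p4=4, p5=4)
step 2: fire T4:  (p0=0, p1=1, p2=3, p3=3, p4=4, p5=4) → (p0=0, p1=1, p2=3, p3=2, p4=5, p5=6)
step 3: fire T4:  (p0=0, p1=1, p2=3, p3=2, p4=5, p5=6) → (p0=0, p1=1, p2=3, p3=1, p4=6, p5=8)

(p0=0, p1=1, p2=3, p3=1, p4=6, p5=8)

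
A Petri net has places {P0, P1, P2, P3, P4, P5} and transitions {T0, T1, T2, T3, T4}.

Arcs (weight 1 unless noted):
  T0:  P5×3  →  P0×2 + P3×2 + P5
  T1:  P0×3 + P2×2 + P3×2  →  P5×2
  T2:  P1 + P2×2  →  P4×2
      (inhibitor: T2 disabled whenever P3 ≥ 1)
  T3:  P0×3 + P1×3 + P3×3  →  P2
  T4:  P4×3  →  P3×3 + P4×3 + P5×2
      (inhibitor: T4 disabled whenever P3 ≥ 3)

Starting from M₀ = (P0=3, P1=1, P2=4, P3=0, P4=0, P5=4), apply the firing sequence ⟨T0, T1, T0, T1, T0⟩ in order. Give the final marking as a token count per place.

(P0=3, P1=1, P2=0, P3=2, P4=0, P5=2)

step 1: fire T0:  (P0=3, P1=1, P2=4, P3=0, P4=0, P5=4) → (P0=5, P1=1, P2=4, P3=2, P4=0, P5=2)
step 2: fire T1:  (P0=5, P1=1, P2=4, P3=2, P4=0, P5=2) → (P0=2, P1=1, P2=2, P3=0, P4=0, P5=4)
step 3: fire T0:  (P0=2, P1=1, P2=2, P3=0, P4=0, P5=4) → (P0=4, P1=1, P2=2, P3=2, P4=0, P5=2)
step 4: fire T1:  (P0=4, P1=1, P2=2, P3=2, P4=0, P5=2) → (P0=1, P1=1, P2=0, P3=0, P4=0, P5=4)
step 5: fire T0:  (P0=1, P1=1, P2=0, P3=0, P4=0, P5=4) → (P0=3, P1=1, P2=0, P3=2, P4=0, P5=2)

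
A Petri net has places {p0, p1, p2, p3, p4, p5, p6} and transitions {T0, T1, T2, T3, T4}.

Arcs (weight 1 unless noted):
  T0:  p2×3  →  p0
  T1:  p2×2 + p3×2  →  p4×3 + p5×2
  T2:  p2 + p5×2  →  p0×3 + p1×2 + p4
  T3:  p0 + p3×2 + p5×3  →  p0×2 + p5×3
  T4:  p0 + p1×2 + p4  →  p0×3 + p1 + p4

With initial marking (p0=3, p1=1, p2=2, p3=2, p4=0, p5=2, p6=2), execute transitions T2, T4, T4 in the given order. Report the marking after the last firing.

(p0=10, p1=1, p2=1, p3=2, p4=1, p5=0, p6=2)

step 1: fire T2:  (p0=3, p1=1, p2=2, p3=2, p4=0, p5=2, p6=2) → (p0=6, p1=3, p2=1, p3=2, p4=1, p5=0, p6=2)
step 2: fire T4:  (p0=6, p1=3, p2=1, p3=2, p4=1, p5=0, p6=2) → (p0=8, p1=2, p2=1, p3=2, p4=1, p5=0, p6=2)
step 3: fire T4:  (p0=8, p1=2, p2=1, p3=2, p4=1, p5=0, p6=2) → (p0=10, p1=1, p2=1, p3=2, p4=1, p5=0, p6=2)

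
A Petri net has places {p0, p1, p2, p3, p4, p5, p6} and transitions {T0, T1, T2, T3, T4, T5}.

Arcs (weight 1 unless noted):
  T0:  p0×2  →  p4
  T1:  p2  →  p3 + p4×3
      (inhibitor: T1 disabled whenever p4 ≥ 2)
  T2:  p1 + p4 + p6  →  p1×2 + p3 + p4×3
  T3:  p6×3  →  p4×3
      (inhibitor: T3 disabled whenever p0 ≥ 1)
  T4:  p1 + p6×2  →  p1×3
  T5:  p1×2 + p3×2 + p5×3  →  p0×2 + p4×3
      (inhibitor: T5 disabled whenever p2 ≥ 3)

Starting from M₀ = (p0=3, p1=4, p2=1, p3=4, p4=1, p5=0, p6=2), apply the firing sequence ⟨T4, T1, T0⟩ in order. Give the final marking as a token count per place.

(p0=1, p1=6, p2=0, p3=5, p4=5, p5=0, p6=0)

step 1: fire T4:  (p0=3, p1=4, p2=1, p3=4, p4=1, p5=0, p6=2) → (p0=3, p1=6, p2=1, p3=4, p4=1, p5=0, p6=0)
step 2: fire T1:  (p0=3, p1=6, p2=1, p3=4, p4=1, p5=0, p6=0) → (p0=3, p1=6, p2=0, p3=5, p4=4, p5=0, p6=0)
step 3: fire T0:  (p0=3, p1=6, p2=0, p3=5, p4=4, p5=0, p6=0) → (p0=1, p1=6, p2=0, p3=5, p4=5, p5=0, p6=0)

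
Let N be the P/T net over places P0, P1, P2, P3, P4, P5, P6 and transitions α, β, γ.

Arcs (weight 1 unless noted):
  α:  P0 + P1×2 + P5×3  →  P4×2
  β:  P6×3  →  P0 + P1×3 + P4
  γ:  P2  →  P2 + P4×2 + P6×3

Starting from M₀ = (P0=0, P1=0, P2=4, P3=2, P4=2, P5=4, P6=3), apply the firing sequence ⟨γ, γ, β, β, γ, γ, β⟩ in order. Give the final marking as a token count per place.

step 1: fire γ:  (P0=0, P1=0, P2=4, P3=2, P4=2, P5=4, P6=3) → (P0=0, P1=0, P2=4, P3=2, P4=4, P5=4, P6=6)
step 2: fire γ:  (P0=0, P1=0, P2=4, P3=2, P4=4, P5=4, P6=6) → (P0=0, P1=0, P2=4, P3=2, P4=6, P5=4, P6=9)
step 3: fire β:  (P0=0, P1=0, P2=4, P3=2, P4=6, P5=4, P6=9) → (P0=1, P1=3, P2=4, P3=2, P4=7, P5=4, P6=6)
step 4: fire β:  (P0=1, P1=3, P2=4, P3=2, P4=7, P5=4, P6=6) → (P0=2, P1=6, P2=4, P3=2, P4=8, P5=4, P6=3)
step 5: fire γ:  (P0=2, P1=6, P2=4, P3=2, P4=8, P5=4, P6=3) → (P0=2, P1=6, P2=4, P3=2, P4=10, P5=4, P6=6)
step 6: fire γ:  (P0=2, P1=6, P2=4, P3=2, P4=10, P5=4, P6=6) → (P0=2, P1=6, P2=4, P3=2, P4=12, P5=4, P6=9)
step 7: fire β:  (P0=2, P1=6, P2=4, P3=2, P4=12, P5=4, P6=9) → (P0=3, P1=9, P2=4, P3=2, P4=13, P5=4, P6=6)

(P0=3, P1=9, P2=4, P3=2, P4=13, P5=4, P6=6)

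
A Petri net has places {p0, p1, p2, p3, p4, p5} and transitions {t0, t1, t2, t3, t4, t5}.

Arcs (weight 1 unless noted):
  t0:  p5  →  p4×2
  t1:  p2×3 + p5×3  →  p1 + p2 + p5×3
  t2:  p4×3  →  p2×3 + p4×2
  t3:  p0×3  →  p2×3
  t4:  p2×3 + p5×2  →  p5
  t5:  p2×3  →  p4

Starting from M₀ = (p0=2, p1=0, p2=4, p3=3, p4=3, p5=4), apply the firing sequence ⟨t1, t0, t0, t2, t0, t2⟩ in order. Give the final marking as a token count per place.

step 1: fire t1:  (p0=2, p1=0, p2=4, p3=3, p4=3, p5=4) → (p0=2, p1=1, p2=2, p3=3, p4=3, p5=4)
step 2: fire t0:  (p0=2, p1=1, p2=2, p3=3, p4=3, p5=4) → (p0=2, p1=1, p2=2, p3=3, p4=5, p5=3)
step 3: fire t0:  (p0=2, p1=1, p2=2, p3=3, p4=5, p5=3) → (p0=2, p1=1, p2=2, p3=3, p4=7, p5=2)
step 4: fire t2:  (p0=2, p1=1, p2=2, p3=3, p4=7, p5=2) → (p0=2, p1=1, p2=5, p3=3, p4=6, p5=2)
step 5: fire t0:  (p0=2, p1=1, p2=5, p3=3, p4=6, p5=2) → (p0=2, p1=1, p2=5, p3=3, p4=8, p5=1)
step 6: fire t2:  (p0=2, p1=1, p2=5, p3=3, p4=8, p5=1) → (p0=2, p1=1, p2=8, p3=3, p4=7, p5=1)

(p0=2, p1=1, p2=8, p3=3, p4=7, p5=1)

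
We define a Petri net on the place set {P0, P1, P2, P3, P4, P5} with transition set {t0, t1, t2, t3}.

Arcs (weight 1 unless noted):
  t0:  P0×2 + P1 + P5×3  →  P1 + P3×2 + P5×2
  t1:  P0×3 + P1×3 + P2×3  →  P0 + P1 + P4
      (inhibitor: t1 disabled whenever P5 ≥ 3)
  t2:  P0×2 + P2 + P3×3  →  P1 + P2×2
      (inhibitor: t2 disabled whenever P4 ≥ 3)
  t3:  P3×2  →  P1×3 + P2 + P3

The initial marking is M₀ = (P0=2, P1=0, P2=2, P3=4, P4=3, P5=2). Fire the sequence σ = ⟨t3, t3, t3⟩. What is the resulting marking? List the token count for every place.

(P0=2, P1=9, P2=5, P3=1, P4=3, P5=2)

step 1: fire t3:  (P0=2, P1=0, P2=2, P3=4, P4=3, P5=2) → (P0=2, P1=3, P2=3, P3=3, P4=3, P5=2)
step 2: fire t3:  (P0=2, P1=3, P2=3, P3=3, P4=3, P5=2) → (P0=2, P1=6, P2=4, P3=2, P4=3, P5=2)
step 3: fire t3:  (P0=2, P1=6, P2=4, P3=2, P4=3, P5=2) → (P0=2, P1=9, P2=5, P3=1, P4=3, P5=2)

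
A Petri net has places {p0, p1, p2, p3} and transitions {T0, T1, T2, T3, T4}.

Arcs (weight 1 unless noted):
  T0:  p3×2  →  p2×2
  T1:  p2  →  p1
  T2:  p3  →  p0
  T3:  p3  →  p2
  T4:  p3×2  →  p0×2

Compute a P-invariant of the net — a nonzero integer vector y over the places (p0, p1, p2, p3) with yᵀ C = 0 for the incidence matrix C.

Incidence matrix C (rows=places, cols=transitions):
       T0   T1   T2   T3   T4
   p0   0    0    1    0    2
   p1   0    1    0    0    0
   p2   2   -1    0    1    0
   p3  -2    0   -1   -1   -2

Candidate y = [1, 1, 1, 1]; check y·C column-wise:
  col T0: 1·0 + 1·0 + 1·2 + 1·-2 = 0
  col T1: 1·0 + 1·1 + 1·-1 + 1·0 = 0
  col T2: 1·1 + 1·0 + 1·0 + 1·-1 = 0
  col T3: 1·0 + 1·0 + 1·1 + 1·-1 = 0
  col T4: 1·2 + 1·0 + 1·0 + 1·-2 = 0

y = (p0:1, p1:1, p2:1, p3:1)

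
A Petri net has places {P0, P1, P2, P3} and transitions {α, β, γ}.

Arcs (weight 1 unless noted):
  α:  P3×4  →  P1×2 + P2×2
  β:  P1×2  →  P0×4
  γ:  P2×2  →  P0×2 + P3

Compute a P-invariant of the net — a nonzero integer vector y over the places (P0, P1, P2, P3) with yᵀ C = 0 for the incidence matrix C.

y = (P0:1, P1:2, P2:2, P3:2)

Incidence matrix C (rows=places, cols=transitions):
        α    β    γ
   P0   0    4    2
   P1   2   -2    0
   P2   2    0   -2
   P3  -4    0    1

Candidate y = [1, 2, 2, 2]; check y·C column-wise:
  col α: 1·0 + 2·2 + 2·2 + 2·-4 = 0
  col β: 1·4 + 2·-2 + 2·0 + 2·0 = 0
  col γ: 1·2 + 2·0 + 2·-2 + 2·1 = 0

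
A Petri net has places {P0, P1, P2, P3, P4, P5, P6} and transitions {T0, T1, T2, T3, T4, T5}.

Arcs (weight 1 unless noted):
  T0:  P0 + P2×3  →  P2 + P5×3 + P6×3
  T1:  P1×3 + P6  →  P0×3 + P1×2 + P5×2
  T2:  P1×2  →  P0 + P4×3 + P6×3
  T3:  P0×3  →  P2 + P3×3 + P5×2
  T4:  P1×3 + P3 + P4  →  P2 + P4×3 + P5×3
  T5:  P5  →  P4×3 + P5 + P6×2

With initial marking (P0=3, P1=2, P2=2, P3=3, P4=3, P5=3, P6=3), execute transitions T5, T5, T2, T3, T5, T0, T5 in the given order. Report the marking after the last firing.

(P0=0, P1=0, P2=1, P3=6, P4=18, P5=8, P6=17)

step 1: fire T5:  (P0=3, P1=2, P2=2, P3=3, P4=3, P5=3, P6=3) → (P0=3, P1=2, P2=2, P3=3, P4=6, P5=3, P6=5)
step 2: fire T5:  (P0=3, P1=2, P2=2, P3=3, P4=6, P5=3, P6=5) → (P0=3, P1=2, P2=2, P3=3, P4=9, P5=3, P6=7)
step 3: fire T2:  (P0=3, P1=2, P2=2, P3=3, P4=9, P5=3, P6=7) → (P0=4, P1=0, P2=2, P3=3, P4=12, P5=3, P6=10)
step 4: fire T3:  (P0=4, P1=0, P2=2, P3=3, P4=12, P5=3, P6=10) → (P0=1, P1=0, P2=3, P3=6, P4=12, P5=5, P6=10)
step 5: fire T5:  (P0=1, P1=0, P2=3, P3=6, P4=12, P5=5, P6=10) → (P0=1, P1=0, P2=3, P3=6, P4=15, P5=5, P6=12)
step 6: fire T0:  (P0=1, P1=0, P2=3, P3=6, P4=15, P5=5, P6=12) → (P0=0, P1=0, P2=1, P3=6, P4=15, P5=8, P6=15)
step 7: fire T5:  (P0=0, P1=0, P2=1, P3=6, P4=15, P5=8, P6=15) → (P0=0, P1=0, P2=1, P3=6, P4=18, P5=8, P6=17)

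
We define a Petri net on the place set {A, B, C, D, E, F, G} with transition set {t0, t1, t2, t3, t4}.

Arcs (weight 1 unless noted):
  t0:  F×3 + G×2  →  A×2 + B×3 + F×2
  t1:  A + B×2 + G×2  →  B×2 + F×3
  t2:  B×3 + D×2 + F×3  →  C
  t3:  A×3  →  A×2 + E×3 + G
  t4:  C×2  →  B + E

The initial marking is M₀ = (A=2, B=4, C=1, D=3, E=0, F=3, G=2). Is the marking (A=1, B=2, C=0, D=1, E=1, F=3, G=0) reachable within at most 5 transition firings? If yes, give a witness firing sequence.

step 1: fire t1:  (A=2, B=4, C=1, D=3, E=0, F=3, G=2) → (A=1, B=4, C=1, D=3, E=0, F=6, G=0)
step 2: fire t2:  (A=1, B=4, C=1, D=3, E=0, F=6, G=0) → (A=1, B=1, C=2, D=1, E=0, F=3, G=0)
step 3: fire t4:  (A=1, B=1, C=2, D=1, E=0, F=3, G=0) → (A=1, B=2, C=0, D=1, E=1, F=3, G=0)

YES — reachable via ⟨t1, t2, t4⟩ (3 firings)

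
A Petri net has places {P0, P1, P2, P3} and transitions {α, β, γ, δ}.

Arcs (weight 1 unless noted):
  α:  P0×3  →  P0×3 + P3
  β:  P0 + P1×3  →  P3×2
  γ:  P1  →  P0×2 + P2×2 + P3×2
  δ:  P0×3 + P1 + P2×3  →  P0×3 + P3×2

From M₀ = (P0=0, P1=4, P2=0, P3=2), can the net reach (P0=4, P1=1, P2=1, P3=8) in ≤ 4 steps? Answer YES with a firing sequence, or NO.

YES — reachable via ⟨γ, γ, δ⟩ (3 firings)

step 1: fire γ:  (P0=0, P1=4, P2=0, P3=2) → (P0=2, P1=3, P2=2, P3=4)
step 2: fire γ:  (P0=2, P1=3, P2=2, P3=4) → (P0=4, P1=2, P2=4, P3=6)
step 3: fire δ:  (P0=4, P1=2, P2=4, P3=6) → (P0=4, P1=1, P2=1, P3=8)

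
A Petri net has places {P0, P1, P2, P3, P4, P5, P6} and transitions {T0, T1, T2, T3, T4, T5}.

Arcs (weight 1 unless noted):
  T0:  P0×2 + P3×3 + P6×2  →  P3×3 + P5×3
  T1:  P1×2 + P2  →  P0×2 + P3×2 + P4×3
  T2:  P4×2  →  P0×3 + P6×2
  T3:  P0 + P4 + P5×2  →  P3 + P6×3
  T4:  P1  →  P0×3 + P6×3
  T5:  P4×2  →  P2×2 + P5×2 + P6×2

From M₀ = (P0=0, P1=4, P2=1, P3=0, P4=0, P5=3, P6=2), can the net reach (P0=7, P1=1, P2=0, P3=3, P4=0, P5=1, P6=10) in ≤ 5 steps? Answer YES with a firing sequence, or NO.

YES — reachable via ⟨T1, T2, T3, T4⟩ (4 firings)

step 1: fire T1:  (P0=0, P1=4, P2=1, P3=0, P4=0, P5=3, P6=2) → (P0=2, P1=2, P2=0, P3=2, P4=3, P5=3, P6=2)
step 2: fire T2:  (P0=2, P1=2, P2=0, P3=2, P4=3, P5=3, P6=2) → (P0=5, P1=2, P2=0, P3=2, P4=1, P5=3, P6=4)
step 3: fire T3:  (P0=5, P1=2, P2=0, P3=2, P4=1, P5=3, P6=4) → (P0=4, P1=2, P2=0, P3=3, P4=0, P5=1, P6=7)
step 4: fire T4:  (P0=4, P1=2, P2=0, P3=3, P4=0, P5=1, P6=7) → (P0=7, P1=1, P2=0, P3=3, P4=0, P5=1, P6=10)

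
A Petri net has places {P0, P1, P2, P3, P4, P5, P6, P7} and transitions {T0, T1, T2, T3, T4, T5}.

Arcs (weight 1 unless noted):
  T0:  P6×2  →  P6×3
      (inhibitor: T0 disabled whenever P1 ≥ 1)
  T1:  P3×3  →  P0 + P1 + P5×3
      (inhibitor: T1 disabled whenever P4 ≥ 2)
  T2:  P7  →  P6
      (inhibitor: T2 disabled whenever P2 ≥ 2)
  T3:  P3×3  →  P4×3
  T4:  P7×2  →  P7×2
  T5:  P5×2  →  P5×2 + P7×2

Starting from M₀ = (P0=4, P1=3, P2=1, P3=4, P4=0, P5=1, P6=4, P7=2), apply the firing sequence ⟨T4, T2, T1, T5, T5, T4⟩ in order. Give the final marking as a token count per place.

step 1: fire T4:  (P0=4, P1=3, P2=1, P3=4, P4=0, P5=1, P6=4, P7=2) → (P0=4, P1=3, P2=1, P3=4, P4=0, P5=1, P6=4, P7=2)
step 2: fire T2:  (P0=4, P1=3, P2=1, P3=4, P4=0, P5=1, P6=4, P7=2) → (P0=4, P1=3, P2=1, P3=4, P4=0, P5=1, P6=5, P7=1)
step 3: fire T1:  (P0=4, P1=3, P2=1, P3=4, P4=0, P5=1, P6=5, P7=1) → (P0=5, P1=4, P2=1, P3=1, P4=0, P5=4, P6=5, P7=1)
step 4: fire T5:  (P0=5, P1=4, P2=1, P3=1, P4=0, P5=4, P6=5, P7=1) → (P0=5, P1=4, P2=1, P3=1, P4=0, P5=4, P6=5, P7=3)
step 5: fire T5:  (P0=5, P1=4, P2=1, P3=1, P4=0, P5=4, P6=5, P7=3) → (P0=5, P1=4, P2=1, P3=1, P4=0, P5=4, P6=5, P7=5)
step 6: fire T4:  (P0=5, P1=4, P2=1, P3=1, P4=0, P5=4, P6=5, P7=5) → (P0=5, P1=4, P2=1, P3=1, P4=0, P5=4, P6=5, P7=5)

(P0=5, P1=4, P2=1, P3=1, P4=0, P5=4, P6=5, P7=5)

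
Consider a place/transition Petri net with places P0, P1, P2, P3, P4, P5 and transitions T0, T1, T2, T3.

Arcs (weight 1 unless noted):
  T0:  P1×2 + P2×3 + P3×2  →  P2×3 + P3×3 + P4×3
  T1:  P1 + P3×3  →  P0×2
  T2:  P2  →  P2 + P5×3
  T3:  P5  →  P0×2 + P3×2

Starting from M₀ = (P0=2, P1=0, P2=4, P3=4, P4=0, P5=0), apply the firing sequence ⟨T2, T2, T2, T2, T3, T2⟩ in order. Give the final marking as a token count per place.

(P0=4, P1=0, P2=4, P3=6, P4=0, P5=14)

step 1: fire T2:  (P0=2, P1=0, P2=4, P3=4, P4=0, P5=0) → (P0=2, P1=0, P2=4, P3=4, P4=0, P5=3)
step 2: fire T2:  (P0=2, P1=0, P2=4, P3=4, P4=0, P5=3) → (P0=2, P1=0, P2=4, P3=4, P4=0, P5=6)
step 3: fire T2:  (P0=2, P1=0, P2=4, P3=4, P4=0, P5=6) → (P0=2, P1=0, P2=4, P3=4, P4=0, P5=9)
step 4: fire T2:  (P0=2, P1=0, P2=4, P3=4, P4=0, P5=9) → (P0=2, P1=0, P2=4, P3=4, P4=0, P5=12)
step 5: fire T3:  (P0=2, P1=0, P2=4, P3=4, P4=0, P5=12) → (P0=4, P1=0, P2=4, P3=6, P4=0, P5=11)
step 6: fire T2:  (P0=4, P1=0, P2=4, P3=6, P4=0, P5=11) → (P0=4, P1=0, P2=4, P3=6, P4=0, P5=14)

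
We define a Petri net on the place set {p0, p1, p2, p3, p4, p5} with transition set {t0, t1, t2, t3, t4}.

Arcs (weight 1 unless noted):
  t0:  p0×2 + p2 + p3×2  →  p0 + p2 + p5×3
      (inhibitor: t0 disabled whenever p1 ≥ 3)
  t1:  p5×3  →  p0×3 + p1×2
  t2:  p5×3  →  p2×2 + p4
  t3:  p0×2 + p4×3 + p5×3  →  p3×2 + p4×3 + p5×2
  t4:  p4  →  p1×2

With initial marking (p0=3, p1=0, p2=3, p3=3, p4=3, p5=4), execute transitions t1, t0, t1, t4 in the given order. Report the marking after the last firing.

(p0=8, p1=6, p2=3, p3=1, p4=2, p5=1)

step 1: fire t1:  (p0=3, p1=0, p2=3, p3=3, p4=3, p5=4) → (p0=6, p1=2, p2=3, p3=3, p4=3, p5=1)
step 2: fire t0:  (p0=6, p1=2, p2=3, p3=3, p4=3, p5=1) → (p0=5, p1=2, p2=3, p3=1, p4=3, p5=4)
step 3: fire t1:  (p0=5, p1=2, p2=3, p3=1, p4=3, p5=4) → (p0=8, p1=4, p2=3, p3=1, p4=3, p5=1)
step 4: fire t4:  (p0=8, p1=4, p2=3, p3=1, p4=3, p5=1) → (p0=8, p1=6, p2=3, p3=1, p4=2, p5=1)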